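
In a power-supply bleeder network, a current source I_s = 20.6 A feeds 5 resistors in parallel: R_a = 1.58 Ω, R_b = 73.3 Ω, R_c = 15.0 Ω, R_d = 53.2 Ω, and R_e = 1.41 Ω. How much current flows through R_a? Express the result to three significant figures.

I ≈ 9.05 A

Total conductance ΣG = 1/1.58 + 1/73.3 + 1/15.0 + 1/53.2 + 1/1.41 = 1.441 (units of 1/Ω).
Current divider: I(R_a) = I_s · G_k/ΣG = 20.6 × (0.6329/1.441) = 20.6 × 0.4391 = 9.046 A.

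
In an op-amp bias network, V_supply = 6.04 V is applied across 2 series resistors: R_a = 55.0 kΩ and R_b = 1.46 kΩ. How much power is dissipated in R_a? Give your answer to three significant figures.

Series current I = V_supply/ΣR = 6.04/56.46 = 0.1070 mA.
V(R_a) = I·R = 5.884 V; P = V·I = 5.884 × 0.1070 = 0.6294 mW.

P ≈ 0.629 mW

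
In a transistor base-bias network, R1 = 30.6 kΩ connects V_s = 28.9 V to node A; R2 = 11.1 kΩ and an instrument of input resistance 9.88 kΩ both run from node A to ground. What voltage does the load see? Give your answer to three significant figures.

First combine the lower leg with the load: R2 ‖ R_L = 5.227 kΩ.
Now apply the divider: V_out = 28.9 × 0.1459 = 4.217 V.
(Unloaded it would be 7.69 V; the load pulls it down.)

V_out ≈ 4.22 V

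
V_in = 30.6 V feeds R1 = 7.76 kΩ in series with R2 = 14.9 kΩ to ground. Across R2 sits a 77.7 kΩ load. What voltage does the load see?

V_out ≈ 18.9 V

The load sits in parallel with R2, giving an effective lower resistance R2' = R2·R_L/(R2+R_L) = 12.50 kΩ.
Now apply the divider: V_out = 30.6 × 0.6170 = 18.88 V.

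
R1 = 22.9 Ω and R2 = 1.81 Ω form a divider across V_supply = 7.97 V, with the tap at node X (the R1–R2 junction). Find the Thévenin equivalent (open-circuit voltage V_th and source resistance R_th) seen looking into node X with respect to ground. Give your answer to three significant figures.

V_th is the unloaded tap voltage: V_supply · R2/(R1+R2) = 7.97 × 0.07325 = 0.5838 V.
Looking into X with the source shorted: R_th = R1·R2/(R1+R2) = 22.90 × 1.81/24.71 = 1.677 Ω.

V_th ≈ 0.584 V, R_th ≈ 1.68 Ω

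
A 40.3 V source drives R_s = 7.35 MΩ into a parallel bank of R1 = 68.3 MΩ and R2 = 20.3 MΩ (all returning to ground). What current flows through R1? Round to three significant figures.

Parallel bank: R_p = 1/(1/68.3 + 1/20.3) = 15.65 MΩ.
V_A by voltage divider: V_A = 40.3 × 15.65/(7.35 + 15.65) = 27.42 V.
Branch current I = V_A/R1 = 27.42/68.3 = 0.4015 µA.

I ≈ 0.401 µA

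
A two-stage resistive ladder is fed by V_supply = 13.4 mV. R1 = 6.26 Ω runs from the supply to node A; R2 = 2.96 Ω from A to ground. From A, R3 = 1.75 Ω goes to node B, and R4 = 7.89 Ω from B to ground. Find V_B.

V_B ≈ 2.91 mV

The second stage (R3 + R4 = 9.640 Ω) loads node A in parallel with R2.
R2 ‖ (R3+R4) = 2.265 Ω.
V_A = 13.4 × 2.265/(6.26 + 2.265) = 3.560 mV.
V_B = V_A × 0.8185 = 2.914 mV.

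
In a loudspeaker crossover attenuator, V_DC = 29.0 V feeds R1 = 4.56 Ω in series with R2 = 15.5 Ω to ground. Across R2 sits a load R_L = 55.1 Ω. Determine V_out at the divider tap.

First combine the lower leg with the load: R2 ‖ R_L = 12.10 Ω.
Now apply the divider: V_out = 29.0 × 0.7262 = 21.06 V.

V_out ≈ 21.1 V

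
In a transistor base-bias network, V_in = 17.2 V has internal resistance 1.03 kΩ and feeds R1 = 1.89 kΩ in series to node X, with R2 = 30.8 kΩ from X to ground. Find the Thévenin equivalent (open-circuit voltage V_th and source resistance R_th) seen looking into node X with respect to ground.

R1' = 1.03 + 1.89 = 2.920 kΩ (source resistance + R1).
With X open, the divider is unloaded: V_th = 17.2 × 30.8/33.72 = 15.71 V.
Zeroing V_in shorts the top of R1' to ground, so R_th = R1' ‖ R2 = 2.667 kΩ.

V_th ≈ 15.7 V, R_th ≈ 2.67 kΩ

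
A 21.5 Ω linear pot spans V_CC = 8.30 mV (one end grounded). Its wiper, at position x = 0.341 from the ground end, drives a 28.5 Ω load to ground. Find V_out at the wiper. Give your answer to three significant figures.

Split the track: R_lower = x·R_p = 7.332 Ω, R_upper = (1−x)·R_p = 14.17 Ω.
(x·R_p) ‖ R_L = 5.831 Ω.
V_out = 8.30 × 5.831/(14.17 + 5.831) = 2.420 mV.
(Unloaded: V_out = x·V_CC = 2.83 mV.)

V_out ≈ 2.42 mV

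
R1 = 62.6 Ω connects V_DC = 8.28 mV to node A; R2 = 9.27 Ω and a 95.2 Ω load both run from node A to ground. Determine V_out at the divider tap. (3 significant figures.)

V_out ≈ 0.984 mV

The load sits in parallel with R2, giving an effective lower resistance R2' = R2·R_L/(R2+R_L) = 8.447 Ω.
Now apply the divider: V_out = 8.28 × 0.1189 = 0.9845 mV.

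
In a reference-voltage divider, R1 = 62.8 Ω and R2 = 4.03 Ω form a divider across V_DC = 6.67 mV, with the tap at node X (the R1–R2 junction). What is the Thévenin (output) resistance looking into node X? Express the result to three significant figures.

R_th ≈ 3.79 Ω

Zeroing V_DC shorts the top of R1 to ground, so R_th = R1 ‖ R2 = 3.787 Ω.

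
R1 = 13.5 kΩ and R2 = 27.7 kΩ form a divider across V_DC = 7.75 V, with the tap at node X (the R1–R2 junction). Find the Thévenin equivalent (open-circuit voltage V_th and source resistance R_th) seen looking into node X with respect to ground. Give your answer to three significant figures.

Open-circuit (no load on X): V_th = V_DC · R2/(R1 + R2) = 7.75 × 27.7/(13.50 + 27.7) = 5.211 V.
With V_DC suppressed (replaced by a short), R_th = R1 ‖ R2 = (13.50 × 27.7)/(13.50 + 27.7) = 9.076 kΩ.

V_th ≈ 5.21 V, R_th ≈ 9.08 kΩ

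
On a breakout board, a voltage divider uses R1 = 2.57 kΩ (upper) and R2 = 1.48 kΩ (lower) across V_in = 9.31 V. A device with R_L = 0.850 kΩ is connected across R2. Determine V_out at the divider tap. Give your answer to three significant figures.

First combine the lower leg with the load: R2 ‖ R_L = 0.5399 kΩ.
Voltage divider with the loaded lower leg: V_out = 9.31 × 0.5399/(2.57 + 0.5399) = 9.31 × 0.1736 = 1.616 V.
(Unloaded it would be 3.40 V; the load pulls it down.)

V_out ≈ 1.62 V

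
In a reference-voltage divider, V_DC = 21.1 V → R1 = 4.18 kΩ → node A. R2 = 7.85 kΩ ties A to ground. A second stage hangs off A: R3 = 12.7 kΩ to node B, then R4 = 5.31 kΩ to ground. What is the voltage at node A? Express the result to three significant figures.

V_A ≈ 12.0 V

Looking into the second stage from A: R3 + R4 = 18.01 kΩ appears in parallel with R2.
Effective lower resistance at A: R2 ‖ 18.01 = 5.467 kΩ.
So V_A = 21.1 × 0.5667 = 11.96 V.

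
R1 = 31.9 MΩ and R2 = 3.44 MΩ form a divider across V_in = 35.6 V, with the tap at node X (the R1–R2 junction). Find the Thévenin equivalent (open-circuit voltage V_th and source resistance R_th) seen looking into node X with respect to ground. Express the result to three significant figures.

V_th ≈ 3.47 V, R_th ≈ 3.11 MΩ

With X open, the divider is unloaded: V_th = 35.6 × 3.44/35.34 = 3.465 V.
Looking into X with the source shorted: R_th = R1·R2/(R1+R2) = 31.90 × 3.44/35.34 = 3.105 MΩ.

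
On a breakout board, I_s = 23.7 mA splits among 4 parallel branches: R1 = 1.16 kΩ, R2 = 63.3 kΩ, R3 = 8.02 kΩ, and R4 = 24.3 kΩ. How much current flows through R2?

ΣG = 1/1.16 + 1/63.3 + 1/8.02 + 1/24.3 = 1.044.
Current divider: I(R2) = I_s · G_k/ΣG = 23.7 × (0.01580/1.044) = 23.7 × 0.01514 = 0.3587 mA.

I ≈ 0.359 mA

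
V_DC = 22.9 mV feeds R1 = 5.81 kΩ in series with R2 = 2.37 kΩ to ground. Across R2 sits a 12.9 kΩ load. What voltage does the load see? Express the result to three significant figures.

R2 ‖ R_L = (2.37 × 12.9)/(2.37 + 12.9) = 2.002 kΩ.
Now apply the divider: V_out = 22.9 × 0.2563 = 5.869 mV.

V_out ≈ 5.87 mV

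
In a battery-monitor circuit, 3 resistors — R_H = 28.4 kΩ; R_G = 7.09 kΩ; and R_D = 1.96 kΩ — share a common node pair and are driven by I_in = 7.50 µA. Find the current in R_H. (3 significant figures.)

Total conductance ΣG = 1/28.4 + 1/7.09 + 1/1.96 = 0.6865 (units of 1/kΩ).
By the current-divider rule, I = I_in · G_k/ΣG = 7.50 × 0.05129 = 0.3847 µA.

I ≈ 0.385 µA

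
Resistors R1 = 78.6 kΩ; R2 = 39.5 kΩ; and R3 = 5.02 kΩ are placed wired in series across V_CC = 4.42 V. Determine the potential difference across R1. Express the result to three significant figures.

Series total: ΣR = 78.6 + 39.5 + 5.02 = 123.1 kΩ.
Voltage divider: V = V_CC · (78.60 / 123.1) = 4.42 × 0.6384 = 2.822 V.

V ≈ 2.82 V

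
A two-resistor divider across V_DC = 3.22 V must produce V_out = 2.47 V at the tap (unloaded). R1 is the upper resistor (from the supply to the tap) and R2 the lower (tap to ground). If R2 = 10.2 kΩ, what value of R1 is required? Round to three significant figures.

R1 ≈ 3.10 kΩ

The divider ratio is R2/(R1+R2) = 2.47/3.22 = 0.7671.
Rearranging, R1 = R2·(1−k)/k = 10.2 × 0.3036 = 3.097 kΩ.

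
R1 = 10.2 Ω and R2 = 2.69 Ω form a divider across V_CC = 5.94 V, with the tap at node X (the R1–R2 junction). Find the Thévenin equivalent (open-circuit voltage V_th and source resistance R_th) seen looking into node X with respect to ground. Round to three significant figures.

With X open, the divider is unloaded: V_th = 5.94 × 2.69/12.89 = 1.240 V.
With V_CC suppressed (replaced by a short), R_th = R1 ‖ R2 = (10.20 × 2.69)/(10.20 + 2.69) = 2.129 Ω.

V_th ≈ 1.24 V, R_th ≈ 2.13 Ω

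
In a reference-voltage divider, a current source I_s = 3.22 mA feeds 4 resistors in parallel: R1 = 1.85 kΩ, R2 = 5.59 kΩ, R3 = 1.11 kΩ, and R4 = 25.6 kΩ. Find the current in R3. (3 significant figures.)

Conductances: ΣG = 1/1.85 + 1/5.59 + 1/1.11 + 1/25.6 = 1.659 (1/kΩ).
Current divider: I(R3) = I_s · G_k/ΣG = 3.22 × (0.9009/1.659) = 3.22 × 0.5429 = 1.748 mA.

I ≈ 1.75 mA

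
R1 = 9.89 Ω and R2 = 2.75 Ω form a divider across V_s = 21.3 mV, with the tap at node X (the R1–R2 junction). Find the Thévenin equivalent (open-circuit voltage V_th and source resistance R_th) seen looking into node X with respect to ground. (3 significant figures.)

V_th ≈ 4.63 mV, R_th ≈ 2.15 Ω

V_th is the unloaded tap voltage: V_s · R2/(R1+R2) = 21.3 × 0.2176 = 4.634 mV.
Looking into X with the source shorted: R_th = R1·R2/(R1+R2) = 9.890 × 2.75/12.64 = 2.152 Ω.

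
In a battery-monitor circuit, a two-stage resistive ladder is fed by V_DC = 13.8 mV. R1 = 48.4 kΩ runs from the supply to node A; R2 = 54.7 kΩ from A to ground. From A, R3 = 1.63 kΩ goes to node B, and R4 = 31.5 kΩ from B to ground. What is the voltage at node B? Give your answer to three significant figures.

Looking into the second stage from A: R3 + R4 = 33.13 kΩ appears in parallel with R2.
Effective lower resistance at A: R2 ‖ 33.13 = 20.63 kΩ.
So V_A = 13.8 × 0.2989 = 4.125 mV.
Stage 2 is unloaded, so V_B = V_A · R4/(R3+R4) = 4.125 × 31.5/33.13 = 3.922 mV.

V_B ≈ 3.92 mV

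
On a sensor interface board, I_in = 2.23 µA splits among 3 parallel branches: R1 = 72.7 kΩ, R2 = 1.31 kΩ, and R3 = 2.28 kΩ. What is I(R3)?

Total conductance ΣG = 1/72.7 + 1/1.31 + 1/2.28 = 1.216 (units of 1/kΩ).
R3 takes the fraction G_k/ΣG = 0.4386/1.216 = 0.3608, so I = 2.23 × 0.3608 = 0.8045 µA.

I ≈ 0.805 µA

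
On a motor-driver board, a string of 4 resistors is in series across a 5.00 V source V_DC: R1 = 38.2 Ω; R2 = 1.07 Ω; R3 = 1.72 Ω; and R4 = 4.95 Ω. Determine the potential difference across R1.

V ≈ 4.16 V

Series total: ΣR = 38.2 + 1.07 + 1.72 + 4.95 = 45.94 Ω.
V = V_DC · R/ΣR = 5.00 × 0.8315 = 4.158 V.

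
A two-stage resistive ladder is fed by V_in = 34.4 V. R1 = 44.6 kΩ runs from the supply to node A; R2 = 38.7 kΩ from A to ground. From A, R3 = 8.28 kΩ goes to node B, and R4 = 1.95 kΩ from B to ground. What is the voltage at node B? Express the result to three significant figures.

The second stage (R3 + R4 = 10.23 kΩ) loads node A in parallel with R2.
R2 ‖ (R3+R4) = 8.091 kΩ.
V_A = 34.4 × 8.091/(44.6 + 8.091) = 5.282 V.
Stage 2 is unloaded, so V_B = V_A · R4/(R3+R4) = 5.282 × 1.95/10.23 = 1.007 V.

V_B ≈ 1.01 V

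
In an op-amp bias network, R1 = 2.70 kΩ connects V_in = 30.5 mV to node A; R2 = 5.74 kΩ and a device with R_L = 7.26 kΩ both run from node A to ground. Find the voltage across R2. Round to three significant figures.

The load sits in parallel with R2, giving an effective lower resistance R2' = R2·R_L/(R2+R_L) = 3.206 kΩ.
Voltage divider with the loaded lower leg: V_out = 30.5 × 3.206/(2.70 + 3.206) = 30.5 × 0.5428 = 16.56 mV.

V_out ≈ 16.6 mV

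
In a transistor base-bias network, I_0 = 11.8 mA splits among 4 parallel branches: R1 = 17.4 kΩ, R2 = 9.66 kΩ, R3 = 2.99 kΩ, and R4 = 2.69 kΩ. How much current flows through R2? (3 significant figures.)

Conductances: ΣG = 1/17.4 + 1/9.66 + 1/2.99 + 1/2.69 = 0.8672 (1/kΩ).
Current divider: I(R2) = I_0 · G_k/ΣG = 11.8 × (0.1035/0.8672) = 11.8 × 0.1194 = 1.409 mA.

I ≈ 1.41 mA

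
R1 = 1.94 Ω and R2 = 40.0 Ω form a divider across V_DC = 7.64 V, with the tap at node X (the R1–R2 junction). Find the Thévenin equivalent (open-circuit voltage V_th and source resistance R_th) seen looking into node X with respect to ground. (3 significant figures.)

V_th ≈ 7.29 V, R_th ≈ 1.85 Ω

With X open, the divider is unloaded: V_th = 7.64 × 40.0/41.94 = 7.287 V.
Looking into X with the source shorted: R_th = R1·R2/(R1+R2) = 1.940 × 40.0/41.94 = 1.850 Ω.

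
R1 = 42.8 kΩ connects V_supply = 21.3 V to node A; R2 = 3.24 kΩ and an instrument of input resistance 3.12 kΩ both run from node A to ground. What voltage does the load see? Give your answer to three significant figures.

V_out ≈ 0.763 V

R2 ‖ R_L = (3.24 × 3.12)/(3.24 + 3.12) = 1.589 kΩ.
Then V_out = V_supply · R2'/(R1 + R2') = 21.3 × 1.589/44.39 = 0.7627 V.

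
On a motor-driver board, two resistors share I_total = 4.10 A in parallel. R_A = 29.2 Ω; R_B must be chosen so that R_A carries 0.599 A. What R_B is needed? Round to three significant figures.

R_B ≈ 5.00 Ω

In a two-way split, I_A/I_total = R_B/(R_A + R_B).
With f = 0.1461, R_B = R_A · f/(1−f) = 29.2 × 0.1711 = 4.996 Ω.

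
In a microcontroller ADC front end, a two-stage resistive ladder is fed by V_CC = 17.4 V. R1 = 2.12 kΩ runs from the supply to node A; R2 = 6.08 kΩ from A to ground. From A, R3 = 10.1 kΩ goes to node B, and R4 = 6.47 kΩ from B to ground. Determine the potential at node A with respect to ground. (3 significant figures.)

Node A sees R2 in parallel with the series input of stage 2, R3 + R4 = 16.57 kΩ.
Effective lower resistance at A: R2 ‖ 16.57 = 4.448 kΩ.
So V_A = 17.4 × 0.6772 = 11.78 V.

V_A ≈ 11.8 V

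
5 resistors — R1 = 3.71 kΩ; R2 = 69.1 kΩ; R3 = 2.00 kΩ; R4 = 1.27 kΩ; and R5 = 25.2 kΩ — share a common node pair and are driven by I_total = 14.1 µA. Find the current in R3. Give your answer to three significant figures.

I ≈ 4.38 µA

Conductances: ΣG = 1/3.71 + 1/69.1 + 1/2.00 + 1/1.27 + 1/25.2 = 1.611 (1/kΩ).
R3 takes the fraction G_k/ΣG = 0.5000/1.611 = 0.3103, so I = 14.1 × 0.3103 = 4.376 µA.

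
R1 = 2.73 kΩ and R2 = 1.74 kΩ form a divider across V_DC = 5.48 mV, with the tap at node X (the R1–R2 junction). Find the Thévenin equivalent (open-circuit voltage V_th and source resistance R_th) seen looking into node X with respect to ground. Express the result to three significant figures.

Open-circuit (no load on X): V_th = V_DC · R2/(R1 + R2) = 5.48 × 1.74/(2.730 + 1.74) = 2.133 mV.
Looking into X with the source shorted: R_th = R1·R2/(R1+R2) = 2.730 × 1.74/4.470 = 1.063 kΩ.

V_th ≈ 2.13 mV, R_th ≈ 1.06 kΩ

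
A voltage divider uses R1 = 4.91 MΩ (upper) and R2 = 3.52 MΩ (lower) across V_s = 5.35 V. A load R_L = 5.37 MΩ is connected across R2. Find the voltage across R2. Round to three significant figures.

First combine the lower leg with the load: R2 ‖ R_L = 2.126 MΩ.
Now apply the divider: V_out = 5.35 × 0.3022 = 1.617 V.

V_out ≈ 1.62 V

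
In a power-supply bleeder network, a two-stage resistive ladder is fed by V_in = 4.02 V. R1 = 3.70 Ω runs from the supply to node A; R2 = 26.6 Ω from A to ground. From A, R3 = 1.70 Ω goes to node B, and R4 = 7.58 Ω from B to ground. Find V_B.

V_B ≈ 2.14 V

The second stage (R3 + R4 = 9.280 Ω) loads node A in parallel with R2.
Effective lower resistance at A: R2 ‖ 9.280 = 6.880 Ω.
So V_A = 4.02 × 0.6503 = 2.614 V.
Then the unloaded second divider: V_B = V_A × R4/(R3+R4) = 2.614 × 0.8168 = 2.135 V.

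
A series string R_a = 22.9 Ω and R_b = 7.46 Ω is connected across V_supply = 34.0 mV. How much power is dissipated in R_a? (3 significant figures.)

P ≈ 28.7 µW

Series current I = V_supply/ΣR = 34.0/30.36 = 1.120 mA.
P(R_a) = I²·R_a = (1.120)² × 22.9 = 28.72 µW.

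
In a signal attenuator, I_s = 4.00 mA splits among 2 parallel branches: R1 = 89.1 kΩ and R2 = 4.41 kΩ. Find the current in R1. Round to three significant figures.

Two-branch current divider: I_k = I_s · R_other/(R_1 + R_2).
So I = 4.00 × 4.41/93.51 = 0.1886 mA.

I ≈ 0.189 mA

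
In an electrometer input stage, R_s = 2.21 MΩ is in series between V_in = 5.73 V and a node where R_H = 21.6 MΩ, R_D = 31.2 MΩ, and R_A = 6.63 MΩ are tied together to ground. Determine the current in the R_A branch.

Combine the parallel branches: R_p = (1/21.6 + 1/31.2 + 1/6.63)⁻¹ = 4.363 MΩ.
Node voltage V_A = V_in · R_p/(R_s + R_p) = 5.73 × 0.6638 = 3.804 V.
Branch current I = V_A/R_A = 3.804/6.63 = 0.5737 µA.
(Check via current divider: I_total = 0.8717 µA; share G_k/ΣG = 0.6581 → same result.)

I ≈ 0.574 µA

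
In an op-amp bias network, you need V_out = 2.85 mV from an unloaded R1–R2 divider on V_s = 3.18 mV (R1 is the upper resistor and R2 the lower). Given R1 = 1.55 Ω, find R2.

R2 ≈ 13.4 Ω

V_out/V_s = R2/(R1+R2) = 0.8962.
R2 = R1 · 0.8962/(1 − 0.8962) = 13.39 Ω.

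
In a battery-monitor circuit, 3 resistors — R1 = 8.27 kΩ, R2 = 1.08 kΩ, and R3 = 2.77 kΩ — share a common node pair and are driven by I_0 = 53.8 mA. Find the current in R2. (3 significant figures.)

ΣG = 1/8.27 + 1/1.08 + 1/2.77 = 1.408.
By the current-divider rule, I = I_0 · G_k/ΣG = 53.8 × 0.6577 = 35.38 mA.

I ≈ 35.4 mA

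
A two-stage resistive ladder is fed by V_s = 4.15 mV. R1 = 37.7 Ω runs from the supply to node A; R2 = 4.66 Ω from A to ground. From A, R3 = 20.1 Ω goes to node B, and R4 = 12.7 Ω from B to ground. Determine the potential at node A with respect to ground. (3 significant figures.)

The second stage (R3 + R4 = 32.80 Ω) loads node A in parallel with R2.
Effective lower resistance at A: R2 ‖ 32.80 = 4.080 Ω.
V_A = 4.15 × 4.080/(37.7 + 4.080) = 0.4053 mV.

V_A ≈ 0.405 mV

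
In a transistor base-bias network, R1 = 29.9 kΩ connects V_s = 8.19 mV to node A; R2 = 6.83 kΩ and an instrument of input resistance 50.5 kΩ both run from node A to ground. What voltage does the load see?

R2 ‖ R_L = (6.83 × 50.5)/(6.83 + 50.5) = 6.016 kΩ.
Now apply the divider: V_out = 8.19 × 0.1675 = 1.372 mV.

V_out ≈ 1.37 mV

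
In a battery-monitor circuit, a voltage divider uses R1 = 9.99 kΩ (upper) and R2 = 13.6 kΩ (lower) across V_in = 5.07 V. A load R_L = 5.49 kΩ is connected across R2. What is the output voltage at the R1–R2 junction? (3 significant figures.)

V_out ≈ 1.43 V

The load sits in parallel with R2, giving an effective lower resistance R2' = R2·R_L/(R2+R_L) = 3.911 kΩ.
Then V_out = V_in · R2'/(R1 + R2') = 5.07 × 3.911/13.90 = 1.426 V.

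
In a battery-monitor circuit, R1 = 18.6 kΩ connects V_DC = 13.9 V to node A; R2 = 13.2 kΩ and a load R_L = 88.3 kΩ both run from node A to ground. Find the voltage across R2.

V_out ≈ 5.31 V

The load sits in parallel with R2, giving an effective lower resistance R2' = R2·R_L/(R2+R_L) = 11.48 kΩ.
Now apply the divider: V_out = 13.9 × 0.3817 = 5.306 V.
(Unloaded it would be 5.77 V; the load pulls it down.)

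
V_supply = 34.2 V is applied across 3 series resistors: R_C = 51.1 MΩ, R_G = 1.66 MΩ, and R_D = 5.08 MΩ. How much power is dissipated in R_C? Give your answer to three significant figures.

Series current I = V_supply/ΣR = 34.2/57.84 = 0.5913 µA.
P = I²R = 0.3496 × 51.1 = 17.87 µW.

P ≈ 17.9 µW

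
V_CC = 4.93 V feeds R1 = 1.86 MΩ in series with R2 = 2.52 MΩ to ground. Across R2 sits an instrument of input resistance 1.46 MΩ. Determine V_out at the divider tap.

V_out ≈ 1.64 V

R2 ‖ R_L = (2.52 × 1.46)/(2.52 + 1.46) = 0.9244 MΩ.
Voltage divider with the loaded lower leg: V_out = 4.93 × 0.9244/(1.86 + 0.9244) = 4.93 × 0.3320 = 1.637 V.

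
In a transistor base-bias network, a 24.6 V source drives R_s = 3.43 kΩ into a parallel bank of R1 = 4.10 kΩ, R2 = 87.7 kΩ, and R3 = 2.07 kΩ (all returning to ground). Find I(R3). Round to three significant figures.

I ≈ 3.36 mA

Equivalent of the parallel group: R_p = 1.354 kΩ.
V_A by voltage divider: V_A = 24.6 × 1.354/(3.43 + 1.354) = 6.964 V.
I(R3) = V_A / R3 = 6.964/2.07 = 3.364 mA.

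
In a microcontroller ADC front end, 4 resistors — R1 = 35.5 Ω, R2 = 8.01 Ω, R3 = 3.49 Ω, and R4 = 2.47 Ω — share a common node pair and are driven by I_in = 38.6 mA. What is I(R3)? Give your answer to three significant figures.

I ≈ 13.1 mA

Conductances: ΣG = 1/35.5 + 1/8.01 + 1/3.49 + 1/2.47 = 0.8444 (1/Ω).
R3 takes the fraction G_k/ΣG = 0.2865/0.8444 = 0.3393, so I = 38.6 × 0.3393 = 13.10 mA.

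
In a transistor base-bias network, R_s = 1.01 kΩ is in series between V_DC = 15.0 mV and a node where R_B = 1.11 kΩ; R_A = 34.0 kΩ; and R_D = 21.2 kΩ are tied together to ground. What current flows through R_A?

Parallel bank: R_p = 1/(1/1.11 + 1/34.0 + 1/21.2) = 1.023 kΩ.
V_A = 15.0 × 1.023/2.033 = 7.548 mV.
Branch current I = V_A/R_A = 7.548/34.0 = 0.2220 µA.

I ≈ 0.222 µA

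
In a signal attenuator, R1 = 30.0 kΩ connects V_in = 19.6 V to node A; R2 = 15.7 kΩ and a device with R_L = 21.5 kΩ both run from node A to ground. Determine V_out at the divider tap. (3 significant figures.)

First combine the lower leg with the load: R2 ‖ R_L = 9.074 kΩ.
Then V_out = V_in · R2'/(R1 + R2') = 19.6 × 9.074/39.07 = 4.552 V.

V_out ≈ 4.55 V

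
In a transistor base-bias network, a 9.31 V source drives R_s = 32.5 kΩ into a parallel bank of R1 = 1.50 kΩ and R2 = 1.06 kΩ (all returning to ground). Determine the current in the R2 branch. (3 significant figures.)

I ≈ 0.165 mA

Parallel bank: R_p = 1/(1/1.50 + 1/1.06) = 0.6211 kΩ.
Node voltage V_A = V_DC · R_p/(R_s + R_p) = 9.31 × 0.01875 = 0.1746 V.
I(R2) = V_A / R2 = 0.1746/1.06 = 0.1647 mA.
(Equivalently: I_total = 0.2811 mA, then current-divider fraction G_k/ΣG = 0.5859.)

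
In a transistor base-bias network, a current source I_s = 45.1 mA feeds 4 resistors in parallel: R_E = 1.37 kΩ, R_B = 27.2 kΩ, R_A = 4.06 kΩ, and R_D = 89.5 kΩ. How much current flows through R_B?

I ≈ 1.62 mA

Conductances: ΣG = 1/1.37 + 1/27.2 + 1/4.06 + 1/89.5 = 1.024 (1/kΩ).
Current divider: I(R_B) = I_s · G_k/ΣG = 45.1 × (0.03676/1.024) = 45.1 × 0.03590 = 1.619 mA.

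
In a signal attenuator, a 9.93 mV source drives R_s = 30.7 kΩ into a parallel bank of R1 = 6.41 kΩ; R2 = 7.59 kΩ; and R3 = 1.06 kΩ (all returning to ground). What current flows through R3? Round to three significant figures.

I ≈ 0.241 µA

Combine the parallel branches: R_p = (1/6.41 + 1/7.59 + 1/1.06)⁻¹ = 0.8122 kΩ.
Node voltage V_A = V_s · R_p/(R_s + R_p) = 9.93 × 0.02578 = 0.2560 mV.
Branch current I = V_A/R3 = 0.2560/1.06 = 0.2415 µA.
(Check via current divider: I_total = 0.3151 µA; share G_k/ΣG = 0.7663 → same result.)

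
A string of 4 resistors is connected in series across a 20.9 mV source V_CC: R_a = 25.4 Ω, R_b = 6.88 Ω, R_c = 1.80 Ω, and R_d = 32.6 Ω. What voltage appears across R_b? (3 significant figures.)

Series total: ΣR = 25.4 + 6.88 + 1.80 + 32.6 = 66.68 Ω.
By the voltage-divider rule, V = 20.9 × 6.880/66.68 = 2.156 mV.

V ≈ 2.16 mV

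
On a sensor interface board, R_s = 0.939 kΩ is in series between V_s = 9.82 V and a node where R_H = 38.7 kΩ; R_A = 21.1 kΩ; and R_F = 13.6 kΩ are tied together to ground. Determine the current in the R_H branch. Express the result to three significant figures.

I ≈ 0.223 mA

Equivalent of the parallel group: R_p = 6.814 kΩ.
V_A = 9.82 × 6.814/7.753 = 8.631 V.
Branch current I = V_A/R_H = 8.631/38.7 = 0.2230 mA.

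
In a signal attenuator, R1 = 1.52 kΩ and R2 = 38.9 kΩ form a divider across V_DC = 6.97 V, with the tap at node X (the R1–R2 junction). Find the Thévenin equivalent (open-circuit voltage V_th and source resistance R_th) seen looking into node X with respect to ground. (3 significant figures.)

Open-circuit (no load on X): V_th = V_DC · R2/(R1 + R2) = 6.97 × 38.9/(1.520 + 38.9) = 6.708 V.
Looking into X with the source shorted: R_th = R1·R2/(R1+R2) = 1.520 × 38.9/40.42 = 1.463 kΩ.

V_th ≈ 6.71 V, R_th ≈ 1.46 kΩ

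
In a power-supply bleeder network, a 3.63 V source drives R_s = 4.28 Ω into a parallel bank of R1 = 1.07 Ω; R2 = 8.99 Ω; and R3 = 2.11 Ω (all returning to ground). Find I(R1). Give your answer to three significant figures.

Combine the parallel branches: R_p = (1/1.07 + 1/8.99 + 1/2.11)⁻¹ = 0.6580 Ω.
Node voltage V_A = V_in · R_p/(R_s + R_p) = 3.63 × 0.1333 = 0.4837 V.
I(R1) = V_A / R1 = 0.4837/1.07 = 0.4521 A.
(Check via current divider: I_total = 0.7351 A; share G_k/ΣG = 0.6150 → same result.)

I ≈ 0.452 A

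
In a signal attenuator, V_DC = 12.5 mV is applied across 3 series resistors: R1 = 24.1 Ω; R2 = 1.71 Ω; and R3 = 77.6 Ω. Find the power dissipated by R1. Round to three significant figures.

The common current is I = 12.5/103.4 = 0.1209 mA.
P = I²R = 0.01461 × 24.1 = 0.3521 µW.

P ≈ 0.352 µW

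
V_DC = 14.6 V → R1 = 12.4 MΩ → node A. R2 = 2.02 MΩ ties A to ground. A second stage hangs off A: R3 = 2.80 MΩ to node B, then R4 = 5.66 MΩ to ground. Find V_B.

V_B ≈ 1.14 V

Looking into the second stage from A: R3 + R4 = 8.460 MΩ appears in parallel with R2.
R2 ‖ (R3+R4) = 1.631 MΩ.
V_A = 14.6 × 1.631/(12.4 + 1.631) = 1.697 V.
Then the unloaded second divider: V_B = V_A × R4/(R3+R4) = 1.697 × 0.6690 = 1.135 V.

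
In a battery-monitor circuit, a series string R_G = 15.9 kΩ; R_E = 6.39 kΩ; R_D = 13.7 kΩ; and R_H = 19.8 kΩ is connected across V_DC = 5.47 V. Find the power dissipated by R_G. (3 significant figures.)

P ≈ 0.153 mW

ΣR = 55.79 kΩ → I = 5.47/55.79 = 0.09805 mA.
P(R_G) = I²·R_G = (0.09805)² × 15.9 = 0.1528 mW.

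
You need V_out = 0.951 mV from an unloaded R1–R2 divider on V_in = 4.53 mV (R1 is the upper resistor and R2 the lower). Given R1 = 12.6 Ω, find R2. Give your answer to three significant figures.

Required fraction k = V_out/V_in = 0.2099.
Rearranging, R2 = R1·k/(1−k) = 12.6 × 0.2657 = 3.348 Ω.

R2 ≈ 3.35 Ω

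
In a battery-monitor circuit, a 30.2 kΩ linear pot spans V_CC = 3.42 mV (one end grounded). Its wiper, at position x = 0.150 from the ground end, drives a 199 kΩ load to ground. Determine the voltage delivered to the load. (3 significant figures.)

V_out ≈ 0.503 mV

Split the track: R_lower = x·R_p = 4.530 kΩ, R_upper = (1−x)·R_p = 25.67 kΩ.
R_L loads the lower segment: effective lower R = 4.429 kΩ.
Then V_out = V_CC · 4.429/(25.67 + 4.429) = 0.5033 mV.
(Unloaded: V_out = x·V_CC = 0.513 mV.)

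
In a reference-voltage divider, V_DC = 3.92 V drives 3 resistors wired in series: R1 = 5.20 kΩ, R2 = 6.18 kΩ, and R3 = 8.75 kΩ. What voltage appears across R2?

Total series resistance ΣR = 5.20 + 6.18 + 8.75 = 20.13 kΩ.
Voltage divider: V = V_DC · (6.180 / 20.13) = 3.92 × 0.3070 = 1.203 V.

V ≈ 1.20 V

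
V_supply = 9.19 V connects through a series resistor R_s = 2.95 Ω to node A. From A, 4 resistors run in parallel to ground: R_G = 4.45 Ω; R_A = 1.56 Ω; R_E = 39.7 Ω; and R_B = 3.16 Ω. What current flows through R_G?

Parallel bank: R_p = 1/(1/4.45 + 1/1.56 + 1/39.7 + 1/3.16) = 0.8282 Ω.
Node voltage V_A = V_supply · R_p/(R_s + R_p) = 9.19 × 0.2192 = 2.015 V.
I(R_G) = V_A / R_G = 2.015/4.45 = 0.4527 A.

I ≈ 0.453 A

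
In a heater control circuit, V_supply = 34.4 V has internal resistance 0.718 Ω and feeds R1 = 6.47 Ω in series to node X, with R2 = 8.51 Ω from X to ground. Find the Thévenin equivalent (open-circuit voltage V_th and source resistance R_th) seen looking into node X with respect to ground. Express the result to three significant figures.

R1' = 0.718 + 6.47 = 7.188 Ω (source resistance + R1).
V_th is the unloaded tap voltage: V_supply · R2/(R1'+R2) = 34.4 × 0.5421 = 18.65 V.
With V_supply suppressed (replaced by a short), R_th = R1' ‖ R2 = (7.188 × 8.51)/(7.188 + 8.51) = 3.897 Ω.

V_th ≈ 18.6 V, R_th ≈ 3.90 Ω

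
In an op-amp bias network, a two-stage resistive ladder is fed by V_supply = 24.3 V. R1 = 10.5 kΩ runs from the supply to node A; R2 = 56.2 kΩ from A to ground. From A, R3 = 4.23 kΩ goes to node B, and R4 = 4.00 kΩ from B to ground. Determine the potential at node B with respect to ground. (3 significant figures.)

Node A sees R2 in parallel with the series input of stage 2, R3 + R4 = 8.230 kΩ.
R2 ‖ (R3+R4) = 7.179 kΩ.
First divider: V_A = V_supply · 7.179/(10.5 + 7.179) = 9.867 V.
Stage 2 is unloaded, so V_B = V_A · R4/(R3+R4) = 9.867 × 4.00/8.230 = 4.796 V.

V_B ≈ 4.80 V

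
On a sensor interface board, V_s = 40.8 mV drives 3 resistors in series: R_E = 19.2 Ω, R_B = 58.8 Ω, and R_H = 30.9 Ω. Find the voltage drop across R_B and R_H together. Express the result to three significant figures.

Series total: ΣR = 19.2 + 58.8 + 30.9 = 108.9 Ω.
R_{R_B..R_H} = 58.8 + 30.9 = 89.70 Ω.
V = V_s · R/ΣR = 40.8 × 0.8237 = 33.61 mV.

V ≈ 33.6 mV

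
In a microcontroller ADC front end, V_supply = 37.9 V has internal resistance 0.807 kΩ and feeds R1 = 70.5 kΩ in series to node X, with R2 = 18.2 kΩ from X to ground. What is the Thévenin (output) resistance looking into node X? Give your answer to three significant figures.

R_th ≈ 14.5 kΩ

R1' = 0.807 + 70.5 = 71.31 kΩ (source resistance + R1).
With V_supply suppressed (replaced by a short), R_th = R1' ‖ R2 = (71.31 × 18.2)/(71.31 + 18.2) = 14.50 kΩ.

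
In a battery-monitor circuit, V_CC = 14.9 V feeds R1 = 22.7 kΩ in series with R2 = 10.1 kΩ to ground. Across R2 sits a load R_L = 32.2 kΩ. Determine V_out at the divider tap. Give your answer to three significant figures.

V_out ≈ 3.77 V

First combine the lower leg with the load: R2 ‖ R_L = 7.688 kΩ.
Voltage divider with the loaded lower leg: V_out = 14.9 × 7.688/(22.7 + 7.688) = 14.9 × 0.2530 = 3.770 V.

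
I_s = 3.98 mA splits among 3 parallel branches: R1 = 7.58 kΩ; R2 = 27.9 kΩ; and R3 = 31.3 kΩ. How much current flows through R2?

Total conductance ΣG = 1/7.58 + 1/27.9 + 1/31.3 = 0.1997 (units of 1/kΩ).
Current divider: I(R2) = I_s · G_k/ΣG = 3.98 × (0.03584/0.1997) = 3.98 × 0.1795 = 0.7143 mA.

I ≈ 0.714 mA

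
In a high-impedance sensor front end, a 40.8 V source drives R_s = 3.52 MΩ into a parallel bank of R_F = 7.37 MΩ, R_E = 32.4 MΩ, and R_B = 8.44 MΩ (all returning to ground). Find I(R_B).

Combine the parallel branches: R_p = (1/7.37 + 1/32.4 + 1/8.44)⁻¹ = 3.508 MΩ.
V_A by voltage divider: V_A = 40.8 × 3.508/(3.52 + 3.508) = 20.37 V.
Branch current I = V_A/R_B = 20.37/8.44 = 2.413 µA.

I ≈ 2.41 µA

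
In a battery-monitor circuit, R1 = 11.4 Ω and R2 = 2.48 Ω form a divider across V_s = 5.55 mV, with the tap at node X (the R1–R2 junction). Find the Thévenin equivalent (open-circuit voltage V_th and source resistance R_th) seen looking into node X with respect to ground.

V_th ≈ 0.992 mV, R_th ≈ 2.04 Ω

Open-circuit (no load on X): V_th = V_s · R2/(R1 + R2) = 5.55 × 2.48/(11.40 + 2.48) = 0.9916 mV.
Looking into X with the source shorted: R_th = R1·R2/(R1+R2) = 11.40 × 2.48/13.88 = 2.037 Ω.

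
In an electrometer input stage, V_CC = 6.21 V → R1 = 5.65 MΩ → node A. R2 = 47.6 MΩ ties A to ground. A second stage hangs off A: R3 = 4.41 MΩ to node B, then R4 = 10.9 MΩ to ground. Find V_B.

V_B ≈ 2.97 V

Looking into the second stage from A: R3 + R4 = 15.31 MΩ appears in parallel with R2.
R2 ‖ (R3+R4) = 11.58 MΩ.
First divider: V_A = V_CC · 11.58/(5.65 + 11.58) = 4.174 V.
Then the unloaded second divider: V_B = V_A × R4/(R3+R4) = 4.174 × 0.7120 = 2.972 V.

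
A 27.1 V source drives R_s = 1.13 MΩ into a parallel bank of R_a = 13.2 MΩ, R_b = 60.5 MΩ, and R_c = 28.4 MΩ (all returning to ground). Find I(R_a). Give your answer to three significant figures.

I ≈ 1.79 µA

Combine the parallel branches: R_p = (1/13.2 + 1/60.5 + 1/28.4)⁻¹ = 7.843 MΩ.
Node voltage V_A = V_DC · R_p/(R_s + R_p) = 27.1 × 0.8741 = 23.69 V.
Branch current I = V_A/R_a = 23.69/13.2 = 1.794 µA.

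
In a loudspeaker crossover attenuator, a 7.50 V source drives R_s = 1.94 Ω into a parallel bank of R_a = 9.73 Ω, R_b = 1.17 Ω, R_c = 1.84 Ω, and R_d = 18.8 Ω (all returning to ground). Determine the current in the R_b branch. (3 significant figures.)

Equivalent of the parallel group: R_p = 0.6434 Ω.
Node voltage V_A = V_in · R_p/(R_s + R_p) = 7.50 × 0.2491 = 1.868 V.
Branch current I = V_A/R_b = 1.868/1.17 = 1.597 A.

I ≈ 1.60 A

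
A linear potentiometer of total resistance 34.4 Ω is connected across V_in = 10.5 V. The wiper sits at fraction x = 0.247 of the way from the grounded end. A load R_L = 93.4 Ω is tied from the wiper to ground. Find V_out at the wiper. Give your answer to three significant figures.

The pot divides into 25.90 Ω above the wiper and 8.497 Ω below.
R_L loads the lower segment: effective lower R = 7.788 Ω.
V_out = 10.5 × 7.788/(25.90 + 7.788) = 2.427 V.

V_out ≈ 2.43 V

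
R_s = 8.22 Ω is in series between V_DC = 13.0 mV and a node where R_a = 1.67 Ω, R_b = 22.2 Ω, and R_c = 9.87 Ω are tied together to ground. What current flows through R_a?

I ≈ 1.09 mA

Parallel bank: R_p = 1/(1/1.67 + 1/22.2 + 1/9.87) = 1.342 Ω.
V_A by voltage divider: V_A = 13.0 × 1.342/(8.22 + 1.342) = 1.824 mV.
I(R_a) = V_A / R_a = 1.824/1.67 = 1.093 mA.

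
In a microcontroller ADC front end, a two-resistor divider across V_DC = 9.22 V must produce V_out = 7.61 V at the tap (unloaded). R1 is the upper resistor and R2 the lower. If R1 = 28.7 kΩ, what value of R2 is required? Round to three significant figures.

The divider ratio is R2/(R1+R2) = 7.61/9.22 = 0.8254.
So R2 = R1 · V_out/(V_DC − V_out) = 28.7 × 7.61/(9.22 − 7.61) = 28.7 × 4.727 = 135.7 kΩ.

R2 ≈ 136 kΩ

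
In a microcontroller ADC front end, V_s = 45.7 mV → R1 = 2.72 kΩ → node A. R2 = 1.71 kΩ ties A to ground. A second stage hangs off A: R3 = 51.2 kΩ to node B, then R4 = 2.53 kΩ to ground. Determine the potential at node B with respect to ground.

Node A sees R2 in parallel with the series input of stage 2, R3 + R4 = 53.73 kΩ.
Effective lower resistance at A: R2 ‖ 53.73 = 1.657 kΩ.
V_A = 45.7 × 1.657/(2.72 + 1.657) = 17.30 mV.
Stage 2 is unloaded, so V_B = V_A · R4/(R3+R4) = 17.30 × 2.53/53.73 = 0.8147 mV.

V_B ≈ 0.815 mV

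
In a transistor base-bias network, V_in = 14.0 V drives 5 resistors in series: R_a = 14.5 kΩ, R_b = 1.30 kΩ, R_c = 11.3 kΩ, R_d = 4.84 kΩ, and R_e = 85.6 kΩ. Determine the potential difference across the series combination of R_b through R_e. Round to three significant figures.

ΣR = 14.5 + 1.30 + 11.3 + 4.84 + 85.6 = 117.5 kΩ.
R_{R_b..R_e} = 1.30 + 11.3 + 4.84 + 85.6 = 103.0 kΩ.
By the voltage-divider rule, V = 14.0 × 103.0/117.5 = 12.27 V.

V ≈ 12.3 V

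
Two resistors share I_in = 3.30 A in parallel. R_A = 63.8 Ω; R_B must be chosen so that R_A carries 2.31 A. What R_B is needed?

R_B ≈ 149 Ω

In a two-way split, I_A/I_in = R_B/(R_A + R_B).
2.31/3.30 = R_B/(R_A + R_B) → R_B = R_A · (0.7000)/(1 − 0.7000) = 63.8 × 2.333 = 148.9 Ω.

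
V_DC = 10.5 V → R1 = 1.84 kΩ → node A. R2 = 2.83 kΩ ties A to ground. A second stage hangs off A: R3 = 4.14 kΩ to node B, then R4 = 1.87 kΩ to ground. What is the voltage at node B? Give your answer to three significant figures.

Looking into the second stage from A: R3 + R4 = 6.010 kΩ appears in parallel with R2.
Effective lower resistance at A: R2 ‖ 6.010 = 1.924 kΩ.
First divider: V_A = V_DC · 1.924/(1.84 + 1.924) = 5.367 V.
V_B = V_A × 0.3111 = 1.670 V.

V_B ≈ 1.67 V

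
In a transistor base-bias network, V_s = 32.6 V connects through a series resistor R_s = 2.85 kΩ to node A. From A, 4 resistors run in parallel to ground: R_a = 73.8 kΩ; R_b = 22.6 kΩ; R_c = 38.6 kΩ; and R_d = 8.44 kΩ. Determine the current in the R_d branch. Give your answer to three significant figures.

Parallel bank: R_p = 1/(1/73.8 + 1/22.6 + 1/38.6 + 1/8.44) = 4.946 kΩ.
Node voltage V_A = V_s · R_p/(R_s + R_p) = 32.6 × 0.6344 = 20.68 V.
Branch current I = V_A/R_d = 20.68/8.44 = 2.450 mA.

I ≈ 2.45 mA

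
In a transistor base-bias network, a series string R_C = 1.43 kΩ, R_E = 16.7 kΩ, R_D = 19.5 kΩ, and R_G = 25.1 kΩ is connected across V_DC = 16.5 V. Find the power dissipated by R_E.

P ≈ 1.16 mW

The common current is I = 16.5/62.73 = 0.2630 mA.
P = I²R = 0.06919 × 16.7 = 1.155 mW.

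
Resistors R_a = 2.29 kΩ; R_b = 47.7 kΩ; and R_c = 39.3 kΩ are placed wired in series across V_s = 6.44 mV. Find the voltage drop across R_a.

Series total: ΣR = 2.29 + 47.7 + 39.3 = 89.29 kΩ.
V = V_s · R/ΣR = 6.44 × 0.02565 = 0.1652 mV.

V ≈ 0.165 mV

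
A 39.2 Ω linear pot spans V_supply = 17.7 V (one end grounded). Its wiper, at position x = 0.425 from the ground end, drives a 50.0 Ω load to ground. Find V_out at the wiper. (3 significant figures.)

V_out ≈ 6.31 V

The pot divides into 22.54 Ω above the wiper and 16.66 Ω below.
(x·R_p) ‖ R_L = 12.50 Ω.
Then V_out = V_supply · 12.50/(22.54 + 12.50) = 6.313 V.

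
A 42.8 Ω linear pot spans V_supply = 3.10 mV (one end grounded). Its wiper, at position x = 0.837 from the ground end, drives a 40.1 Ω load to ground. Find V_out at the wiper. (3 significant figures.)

V_out ≈ 2.26 mV

Split the track: R_lower = x·R_p = 35.82 Ω, R_upper = (1−x)·R_p = 6.976 Ω.
R_L loads the lower segment: effective lower R = 18.92 Ω.
V_out = 3.10 × 18.92/(6.976 + 18.92) = 2.265 mV.
(Unloaded: V_out = x·V_supply = 2.59 mV.)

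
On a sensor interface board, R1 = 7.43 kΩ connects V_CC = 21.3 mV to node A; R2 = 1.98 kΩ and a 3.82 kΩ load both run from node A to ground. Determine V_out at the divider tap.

V_out ≈ 3.18 mV

R2 ‖ R_L = (1.98 × 3.82)/(1.98 + 3.82) = 1.304 kΩ.
Now apply the divider: V_out = 21.3 × 0.1493 = 3.180 mV.
(Unloaded it would be 4.48 mV; the load pulls it down.)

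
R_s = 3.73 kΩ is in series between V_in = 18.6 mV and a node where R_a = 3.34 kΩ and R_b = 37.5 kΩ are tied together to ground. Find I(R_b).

I ≈ 0.224 µA

Parallel bank: R_p = 1/(1/3.34 + 1/37.5) = 3.067 kΩ.
V_A = 18.6 × 3.067/6.797 = 8.393 mV.
Branch current I = V_A/R_b = 8.393/37.5 = 0.2238 µA.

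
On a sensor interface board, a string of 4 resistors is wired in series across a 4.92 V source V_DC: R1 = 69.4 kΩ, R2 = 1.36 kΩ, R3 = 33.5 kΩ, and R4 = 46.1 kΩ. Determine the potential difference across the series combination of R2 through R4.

Series total: ΣR = 69.4 + 1.36 + 33.5 + 46.1 = 150.4 kΩ.
R_{R2..R4} = 1.36 + 33.5 + 46.1 = 80.96 kΩ.
Voltage divider: V = V_DC · (80.96 / 150.4) = 4.92 × 0.5384 = 2.649 V.

V ≈ 2.65 V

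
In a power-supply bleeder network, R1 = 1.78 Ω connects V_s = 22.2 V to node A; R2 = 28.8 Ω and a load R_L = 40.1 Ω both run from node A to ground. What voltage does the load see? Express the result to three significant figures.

V_out ≈ 20.1 V

First combine the lower leg with the load: R2 ‖ R_L = 16.76 Ω.
Then V_out = V_s · R2'/(R1 + R2') = 22.2 × 16.76/18.54 = 20.07 V.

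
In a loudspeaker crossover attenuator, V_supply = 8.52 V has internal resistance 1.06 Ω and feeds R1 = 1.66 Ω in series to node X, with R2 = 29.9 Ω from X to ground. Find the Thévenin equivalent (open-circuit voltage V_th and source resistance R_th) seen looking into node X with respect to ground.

R1' = 1.06 + 1.66 = 2.720 Ω (source resistance + R1).
With X open, the divider is unloaded: V_th = 8.52 × 29.9/32.62 = 7.810 V.
With V_supply suppressed (replaced by a short), R_th = R1' ‖ R2 = (2.720 × 29.9)/(2.720 + 29.9) = 2.493 Ω.

V_th ≈ 7.81 V, R_th ≈ 2.49 Ω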